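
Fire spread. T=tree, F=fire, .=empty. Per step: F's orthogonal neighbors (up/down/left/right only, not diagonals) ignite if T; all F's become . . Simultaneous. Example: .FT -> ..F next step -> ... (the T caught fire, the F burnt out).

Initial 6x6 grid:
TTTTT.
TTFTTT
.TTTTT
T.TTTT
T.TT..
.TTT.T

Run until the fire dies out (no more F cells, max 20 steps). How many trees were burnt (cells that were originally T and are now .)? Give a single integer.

Step 1: +4 fires, +1 burnt (F count now 4)
Step 2: +7 fires, +4 burnt (F count now 7)
Step 3: +6 fires, +7 burnt (F count now 6)
Step 4: +4 fires, +6 burnt (F count now 4)
Step 5: +3 fires, +4 burnt (F count now 3)
Step 6: +0 fires, +3 burnt (F count now 0)
Fire out after step 6
Initially T: 27, now '.': 33
Total burnt (originally-T cells now '.'): 24

Answer: 24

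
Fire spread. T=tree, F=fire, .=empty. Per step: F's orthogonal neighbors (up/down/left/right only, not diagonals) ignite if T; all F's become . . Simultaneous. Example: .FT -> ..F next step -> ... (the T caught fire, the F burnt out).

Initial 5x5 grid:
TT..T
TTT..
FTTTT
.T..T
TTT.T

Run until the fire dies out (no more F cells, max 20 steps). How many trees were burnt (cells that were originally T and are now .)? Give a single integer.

Step 1: +2 fires, +1 burnt (F count now 2)
Step 2: +4 fires, +2 burnt (F count now 4)
Step 3: +4 fires, +4 burnt (F count now 4)
Step 4: +3 fires, +4 burnt (F count now 3)
Step 5: +1 fires, +3 burnt (F count now 1)
Step 6: +1 fires, +1 burnt (F count now 1)
Step 7: +0 fires, +1 burnt (F count now 0)
Fire out after step 7
Initially T: 16, now '.': 24
Total burnt (originally-T cells now '.'): 15

Answer: 15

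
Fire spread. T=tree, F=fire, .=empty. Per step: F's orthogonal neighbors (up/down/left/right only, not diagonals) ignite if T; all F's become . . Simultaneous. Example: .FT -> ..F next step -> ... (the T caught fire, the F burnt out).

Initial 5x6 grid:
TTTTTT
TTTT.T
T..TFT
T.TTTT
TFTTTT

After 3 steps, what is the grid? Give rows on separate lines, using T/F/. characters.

Step 1: 5 trees catch fire, 2 burn out
  TTTTTT
  TTTT.T
  T..F.F
  T.TTFT
  F.FTTT
Step 2: 8 trees catch fire, 5 burn out
  TTTTTT
  TTTF.F
  T.....
  F.FF.F
  ...FFT
Step 3: 5 trees catch fire, 8 burn out
  TTTFTF
  TTF...
  F.....
  ......
  .....F

TTTFTF
TTF...
F.....
......
.....F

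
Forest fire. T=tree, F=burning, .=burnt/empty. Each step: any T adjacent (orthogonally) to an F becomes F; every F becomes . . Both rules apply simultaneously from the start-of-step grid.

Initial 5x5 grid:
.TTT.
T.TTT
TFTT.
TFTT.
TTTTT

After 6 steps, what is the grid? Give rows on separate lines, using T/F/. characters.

Step 1: 5 trees catch fire, 2 burn out
  .TTT.
  T.TTT
  F.FT.
  F.FT.
  TFTTT
Step 2: 6 trees catch fire, 5 burn out
  .TTT.
  F.FTT
  ...F.
  ...F.
  F.FTT
Step 3: 3 trees catch fire, 6 burn out
  .TFT.
  ...FT
  .....
  .....
  ...FT
Step 4: 4 trees catch fire, 3 burn out
  .F.F.
  ....F
  .....
  .....
  ....F
Step 5: 0 trees catch fire, 4 burn out
  .....
  .....
  .....
  .....
  .....
Step 6: 0 trees catch fire, 0 burn out
  .....
  .....
  .....
  .....
  .....

.....
.....
.....
.....
.....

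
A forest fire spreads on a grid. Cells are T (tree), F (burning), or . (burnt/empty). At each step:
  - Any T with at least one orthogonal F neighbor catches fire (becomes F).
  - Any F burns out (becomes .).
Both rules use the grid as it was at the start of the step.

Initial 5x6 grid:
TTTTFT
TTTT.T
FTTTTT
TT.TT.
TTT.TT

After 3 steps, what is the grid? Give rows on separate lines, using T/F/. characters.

Step 1: 5 trees catch fire, 2 burn out
  TTTF.F
  FTTT.T
  .FTTTT
  FT.TT.
  TTT.TT
Step 2: 8 trees catch fire, 5 burn out
  FTF...
  .FTF.F
  ..FTTT
  .F.TT.
  FTT.TT
Step 3: 5 trees catch fire, 8 burn out
  .F....
  ..F...
  ...FTF
  ...TT.
  .FT.TT

.F....
..F...
...FTF
...TT.
.FT.TT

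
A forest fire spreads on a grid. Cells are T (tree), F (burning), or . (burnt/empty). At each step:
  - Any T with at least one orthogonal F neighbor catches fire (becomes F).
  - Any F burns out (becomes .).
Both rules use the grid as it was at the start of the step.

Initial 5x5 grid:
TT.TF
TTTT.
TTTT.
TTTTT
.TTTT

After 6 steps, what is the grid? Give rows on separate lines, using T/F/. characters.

Step 1: 1 trees catch fire, 1 burn out
  TT.F.
  TTTT.
  TTTT.
  TTTTT
  .TTTT
Step 2: 1 trees catch fire, 1 burn out
  TT...
  TTTF.
  TTTT.
  TTTTT
  .TTTT
Step 3: 2 trees catch fire, 1 burn out
  TT...
  TTF..
  TTTF.
  TTTTT
  .TTTT
Step 4: 3 trees catch fire, 2 burn out
  TT...
  TF...
  TTF..
  TTTFT
  .TTTT
Step 5: 6 trees catch fire, 3 burn out
  TF...
  F....
  TF...
  TTF.F
  .TTFT
Step 6: 5 trees catch fire, 6 burn out
  F....
  .....
  F....
  TF...
  .TF.F

F....
.....
F....
TF...
.TF.F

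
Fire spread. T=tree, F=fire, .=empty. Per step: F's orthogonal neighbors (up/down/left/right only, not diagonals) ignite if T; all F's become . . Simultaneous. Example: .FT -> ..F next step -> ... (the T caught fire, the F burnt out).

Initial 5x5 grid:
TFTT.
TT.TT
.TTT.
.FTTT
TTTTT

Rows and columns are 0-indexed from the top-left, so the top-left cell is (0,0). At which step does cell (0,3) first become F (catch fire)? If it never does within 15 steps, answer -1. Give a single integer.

Step 1: cell (0,3)='T' (+6 fires, +2 burnt)
Step 2: cell (0,3)='F' (+6 fires, +6 burnt)
  -> target ignites at step 2
Step 3: cell (0,3)='.' (+4 fires, +6 burnt)
Step 4: cell (0,3)='.' (+2 fires, +4 burnt)
Step 5: cell (0,3)='.' (+0 fires, +2 burnt)
  fire out at step 5

2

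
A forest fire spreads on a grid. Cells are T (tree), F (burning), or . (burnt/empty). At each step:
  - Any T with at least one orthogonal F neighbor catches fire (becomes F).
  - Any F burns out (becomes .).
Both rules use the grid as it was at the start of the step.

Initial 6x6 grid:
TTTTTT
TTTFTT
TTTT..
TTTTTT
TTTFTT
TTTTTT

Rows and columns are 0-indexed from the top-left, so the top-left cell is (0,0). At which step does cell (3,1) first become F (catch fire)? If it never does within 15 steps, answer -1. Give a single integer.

Step 1: cell (3,1)='T' (+8 fires, +2 burnt)
Step 2: cell (3,1)='T' (+11 fires, +8 burnt)
Step 3: cell (3,1)='F' (+9 fires, +11 burnt)
  -> target ignites at step 3
Step 4: cell (3,1)='.' (+4 fires, +9 burnt)
Step 5: cell (3,1)='.' (+0 fires, +4 burnt)
  fire out at step 5

3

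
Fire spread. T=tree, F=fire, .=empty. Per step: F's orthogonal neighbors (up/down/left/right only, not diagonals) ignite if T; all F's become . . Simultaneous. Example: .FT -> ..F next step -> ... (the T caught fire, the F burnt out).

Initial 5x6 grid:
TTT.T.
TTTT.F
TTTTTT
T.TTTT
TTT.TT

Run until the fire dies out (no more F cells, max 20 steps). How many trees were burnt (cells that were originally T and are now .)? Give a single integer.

Step 1: +1 fires, +1 burnt (F count now 1)
Step 2: +2 fires, +1 burnt (F count now 2)
Step 3: +3 fires, +2 burnt (F count now 3)
Step 4: +4 fires, +3 burnt (F count now 4)
Step 5: +3 fires, +4 burnt (F count now 3)
Step 6: +4 fires, +3 burnt (F count now 4)
Step 7: +4 fires, +4 burnt (F count now 4)
Step 8: +2 fires, +4 burnt (F count now 2)
Step 9: +0 fires, +2 burnt (F count now 0)
Fire out after step 9
Initially T: 24, now '.': 29
Total burnt (originally-T cells now '.'): 23

Answer: 23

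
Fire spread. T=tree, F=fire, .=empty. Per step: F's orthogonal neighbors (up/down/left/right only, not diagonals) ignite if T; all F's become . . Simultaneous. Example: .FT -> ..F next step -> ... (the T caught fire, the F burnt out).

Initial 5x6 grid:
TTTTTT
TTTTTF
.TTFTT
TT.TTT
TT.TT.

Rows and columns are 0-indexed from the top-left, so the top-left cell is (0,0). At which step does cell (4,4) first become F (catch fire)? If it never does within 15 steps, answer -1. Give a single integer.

Step 1: cell (4,4)='T' (+7 fires, +2 burnt)
Step 2: cell (4,4)='T' (+7 fires, +7 burnt)
Step 3: cell (4,4)='F' (+4 fires, +7 burnt)
  -> target ignites at step 3
Step 4: cell (4,4)='.' (+4 fires, +4 burnt)
Step 5: cell (4,4)='.' (+2 fires, +4 burnt)
Step 6: cell (4,4)='.' (+0 fires, +2 burnt)
  fire out at step 6

3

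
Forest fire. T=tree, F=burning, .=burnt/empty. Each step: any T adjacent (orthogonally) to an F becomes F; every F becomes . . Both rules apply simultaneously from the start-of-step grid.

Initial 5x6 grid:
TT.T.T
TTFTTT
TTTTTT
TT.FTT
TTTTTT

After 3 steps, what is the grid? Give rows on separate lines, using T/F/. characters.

Step 1: 6 trees catch fire, 2 burn out
  TT.T.T
  TF.FTT
  TTFFTT
  TT..FT
  TTTFTT
Step 2: 9 trees catch fire, 6 burn out
  TF.F.T
  F...FT
  TF..FT
  TT...F
  TTF.FT
Step 3: 7 trees catch fire, 9 burn out
  F....T
  .....F
  F....F
  TF....
  TF...F

F....T
.....F
F....F
TF....
TF...F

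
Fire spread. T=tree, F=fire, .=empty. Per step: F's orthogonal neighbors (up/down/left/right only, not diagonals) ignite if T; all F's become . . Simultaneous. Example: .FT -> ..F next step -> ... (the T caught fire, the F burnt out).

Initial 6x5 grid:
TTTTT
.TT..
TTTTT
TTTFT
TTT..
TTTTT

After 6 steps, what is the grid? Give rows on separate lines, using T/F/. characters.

Step 1: 3 trees catch fire, 1 burn out
  TTTTT
  .TT..
  TTTFT
  TTF.F
  TTT..
  TTTTT
Step 2: 4 trees catch fire, 3 burn out
  TTTTT
  .TT..
  TTF.F
  TF...
  TTF..
  TTTTT
Step 3: 5 trees catch fire, 4 burn out
  TTTTT
  .TF..
  TF...
  F....
  TF...
  TTFTT
Step 4: 6 trees catch fire, 5 burn out
  TTFTT
  .F...
  F....
  .....
  F....
  TF.FT
Step 5: 4 trees catch fire, 6 burn out
  TF.FT
  .....
  .....
  .....
  .....
  F...F
Step 6: 2 trees catch fire, 4 burn out
  F...F
  .....
  .....
  .....
  .....
  .....

F...F
.....
.....
.....
.....
.....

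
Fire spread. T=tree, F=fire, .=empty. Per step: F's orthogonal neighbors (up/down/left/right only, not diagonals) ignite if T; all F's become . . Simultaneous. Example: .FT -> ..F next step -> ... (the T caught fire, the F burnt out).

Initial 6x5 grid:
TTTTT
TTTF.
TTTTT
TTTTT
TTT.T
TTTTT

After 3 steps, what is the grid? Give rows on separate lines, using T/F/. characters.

Step 1: 3 trees catch fire, 1 burn out
  TTTFT
  TTF..
  TTTFT
  TTTTT
  TTT.T
  TTTTT
Step 2: 6 trees catch fire, 3 burn out
  TTF.F
  TF...
  TTF.F
  TTTFT
  TTT.T
  TTTTT
Step 3: 5 trees catch fire, 6 burn out
  TF...
  F....
  TF...
  TTF.F
  TTT.T
  TTTTT

TF...
F....
TF...
TTF.F
TTT.T
TTTTT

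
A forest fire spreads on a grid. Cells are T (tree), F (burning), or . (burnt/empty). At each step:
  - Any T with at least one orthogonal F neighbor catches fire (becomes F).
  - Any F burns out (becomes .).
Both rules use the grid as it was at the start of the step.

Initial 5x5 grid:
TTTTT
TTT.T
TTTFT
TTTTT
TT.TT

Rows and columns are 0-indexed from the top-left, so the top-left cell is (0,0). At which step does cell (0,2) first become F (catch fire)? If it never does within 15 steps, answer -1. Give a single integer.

Step 1: cell (0,2)='T' (+3 fires, +1 burnt)
Step 2: cell (0,2)='T' (+6 fires, +3 burnt)
Step 3: cell (0,2)='F' (+6 fires, +6 burnt)
  -> target ignites at step 3
Step 4: cell (0,2)='.' (+5 fires, +6 burnt)
Step 5: cell (0,2)='.' (+2 fires, +5 burnt)
Step 6: cell (0,2)='.' (+0 fires, +2 burnt)
  fire out at step 6

3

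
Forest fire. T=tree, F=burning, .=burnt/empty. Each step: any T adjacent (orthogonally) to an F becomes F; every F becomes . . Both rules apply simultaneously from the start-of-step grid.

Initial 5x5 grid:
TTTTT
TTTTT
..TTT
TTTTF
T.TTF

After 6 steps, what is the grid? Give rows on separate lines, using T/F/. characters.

Step 1: 3 trees catch fire, 2 burn out
  TTTTT
  TTTTT
  ..TTF
  TTTF.
  T.TF.
Step 2: 4 trees catch fire, 3 burn out
  TTTTT
  TTTTF
  ..TF.
  TTF..
  T.F..
Step 3: 4 trees catch fire, 4 burn out
  TTTTF
  TTTF.
  ..F..
  TF...
  T....
Step 4: 3 trees catch fire, 4 burn out
  TTTF.
  TTF..
  .....
  F....
  T....
Step 5: 3 trees catch fire, 3 burn out
  TTF..
  TF...
  .....
  .....
  F....
Step 6: 2 trees catch fire, 3 burn out
  TF...
  F....
  .....
  .....
  .....

TF...
F....
.....
.....
.....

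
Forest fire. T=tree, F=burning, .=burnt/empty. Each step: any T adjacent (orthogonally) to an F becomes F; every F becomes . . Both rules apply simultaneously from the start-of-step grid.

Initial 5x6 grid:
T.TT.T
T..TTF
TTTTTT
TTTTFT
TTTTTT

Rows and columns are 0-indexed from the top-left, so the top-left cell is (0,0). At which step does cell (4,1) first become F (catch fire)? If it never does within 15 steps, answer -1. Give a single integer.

Step 1: cell (4,1)='T' (+7 fires, +2 burnt)
Step 2: cell (4,1)='T' (+5 fires, +7 burnt)
Step 3: cell (4,1)='T' (+4 fires, +5 burnt)
Step 4: cell (4,1)='F' (+4 fires, +4 burnt)
  -> target ignites at step 4
Step 5: cell (4,1)='.' (+2 fires, +4 burnt)
Step 6: cell (4,1)='.' (+1 fires, +2 burnt)
Step 7: cell (4,1)='.' (+1 fires, +1 burnt)
Step 8: cell (4,1)='.' (+0 fires, +1 burnt)
  fire out at step 8

4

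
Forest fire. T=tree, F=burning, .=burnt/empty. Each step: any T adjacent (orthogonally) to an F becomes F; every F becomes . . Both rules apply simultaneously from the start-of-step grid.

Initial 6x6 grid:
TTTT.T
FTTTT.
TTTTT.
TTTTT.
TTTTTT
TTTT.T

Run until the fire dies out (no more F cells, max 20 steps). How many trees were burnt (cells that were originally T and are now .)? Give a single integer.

Answer: 29

Derivation:
Step 1: +3 fires, +1 burnt (F count now 3)
Step 2: +4 fires, +3 burnt (F count now 4)
Step 3: +5 fires, +4 burnt (F count now 5)
Step 4: +6 fires, +5 burnt (F count now 6)
Step 5: +4 fires, +6 burnt (F count now 4)
Step 6: +3 fires, +4 burnt (F count now 3)
Step 7: +2 fires, +3 burnt (F count now 2)
Step 8: +1 fires, +2 burnt (F count now 1)
Step 9: +1 fires, +1 burnt (F count now 1)
Step 10: +0 fires, +1 burnt (F count now 0)
Fire out after step 10
Initially T: 30, now '.': 35
Total burnt (originally-T cells now '.'): 29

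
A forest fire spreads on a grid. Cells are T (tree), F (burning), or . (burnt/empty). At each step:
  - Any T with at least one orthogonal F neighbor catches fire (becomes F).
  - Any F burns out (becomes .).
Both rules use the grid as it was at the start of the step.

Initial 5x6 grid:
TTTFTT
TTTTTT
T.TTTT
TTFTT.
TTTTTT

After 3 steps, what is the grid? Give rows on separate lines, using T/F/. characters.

Step 1: 7 trees catch fire, 2 burn out
  TTF.FT
  TTTFTT
  T.FTTT
  TF.FT.
  TTFTTT
Step 2: 9 trees catch fire, 7 burn out
  TF...F
  TTF.FT
  T..FTT
  F...F.
  TF.FTT
Step 3: 7 trees catch fire, 9 burn out
  F.....
  TF...F
  F...FT
  ......
  F...FT

F.....
TF...F
F...FT
......
F...FT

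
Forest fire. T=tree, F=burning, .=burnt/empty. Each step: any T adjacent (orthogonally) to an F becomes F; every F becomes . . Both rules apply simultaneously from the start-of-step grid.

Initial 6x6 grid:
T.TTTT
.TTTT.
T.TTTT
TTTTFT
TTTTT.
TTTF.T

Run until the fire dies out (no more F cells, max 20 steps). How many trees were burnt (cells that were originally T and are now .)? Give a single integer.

Step 1: +6 fires, +2 burnt (F count now 6)
Step 2: +6 fires, +6 burnt (F count now 6)
Step 3: +6 fires, +6 burnt (F count now 6)
Step 4: +5 fires, +6 burnt (F count now 5)
Step 5: +3 fires, +5 burnt (F count now 3)
Step 6: +0 fires, +3 burnt (F count now 0)
Fire out after step 6
Initially T: 28, now '.': 34
Total burnt (originally-T cells now '.'): 26

Answer: 26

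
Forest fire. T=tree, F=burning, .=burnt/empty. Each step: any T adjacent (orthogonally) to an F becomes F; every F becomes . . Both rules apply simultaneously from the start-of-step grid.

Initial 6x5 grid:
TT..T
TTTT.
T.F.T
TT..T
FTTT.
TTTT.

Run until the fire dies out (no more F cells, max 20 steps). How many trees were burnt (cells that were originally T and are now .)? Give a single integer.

Step 1: +4 fires, +2 burnt (F count now 4)
Step 2: +6 fires, +4 burnt (F count now 6)
Step 3: +4 fires, +6 burnt (F count now 4)
Step 4: +2 fires, +4 burnt (F count now 2)
Step 5: +0 fires, +2 burnt (F count now 0)
Fire out after step 5
Initially T: 19, now '.': 27
Total burnt (originally-T cells now '.'): 16

Answer: 16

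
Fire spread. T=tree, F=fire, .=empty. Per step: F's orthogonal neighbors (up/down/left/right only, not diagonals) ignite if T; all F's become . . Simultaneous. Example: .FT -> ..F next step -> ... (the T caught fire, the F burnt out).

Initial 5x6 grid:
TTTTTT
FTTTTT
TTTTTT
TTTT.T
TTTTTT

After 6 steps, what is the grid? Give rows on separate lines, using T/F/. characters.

Step 1: 3 trees catch fire, 1 burn out
  FTTTTT
  .FTTTT
  FTTTTT
  TTTT.T
  TTTTTT
Step 2: 4 trees catch fire, 3 burn out
  .FTTTT
  ..FTTT
  .FTTTT
  FTTT.T
  TTTTTT
Step 3: 5 trees catch fire, 4 burn out
  ..FTTT
  ...FTT
  ..FTTT
  .FTT.T
  FTTTTT
Step 4: 5 trees catch fire, 5 burn out
  ...FTT
  ....FT
  ...FTT
  ..FT.T
  .FTTTT
Step 5: 5 trees catch fire, 5 burn out
  ....FT
  .....F
  ....FT
  ...F.T
  ..FTTT
Step 6: 3 trees catch fire, 5 burn out
  .....F
  ......
  .....F
  .....T
  ...FTT

.....F
......
.....F
.....T
...FTT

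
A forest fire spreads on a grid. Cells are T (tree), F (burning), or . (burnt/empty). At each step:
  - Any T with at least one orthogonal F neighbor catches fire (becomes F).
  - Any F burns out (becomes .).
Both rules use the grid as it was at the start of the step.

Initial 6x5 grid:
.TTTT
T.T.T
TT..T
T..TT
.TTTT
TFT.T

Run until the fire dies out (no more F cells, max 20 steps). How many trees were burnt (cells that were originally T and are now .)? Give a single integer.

Step 1: +3 fires, +1 burnt (F count now 3)
Step 2: +1 fires, +3 burnt (F count now 1)
Step 3: +1 fires, +1 burnt (F count now 1)
Step 4: +2 fires, +1 burnt (F count now 2)
Step 5: +2 fires, +2 burnt (F count now 2)
Step 6: +1 fires, +2 burnt (F count now 1)
Step 7: +1 fires, +1 burnt (F count now 1)
Step 8: +1 fires, +1 burnt (F count now 1)
Step 9: +1 fires, +1 burnt (F count now 1)
Step 10: +1 fires, +1 burnt (F count now 1)
Step 11: +2 fires, +1 burnt (F count now 2)
Step 12: +0 fires, +2 burnt (F count now 0)
Fire out after step 12
Initially T: 20, now '.': 26
Total burnt (originally-T cells now '.'): 16

Answer: 16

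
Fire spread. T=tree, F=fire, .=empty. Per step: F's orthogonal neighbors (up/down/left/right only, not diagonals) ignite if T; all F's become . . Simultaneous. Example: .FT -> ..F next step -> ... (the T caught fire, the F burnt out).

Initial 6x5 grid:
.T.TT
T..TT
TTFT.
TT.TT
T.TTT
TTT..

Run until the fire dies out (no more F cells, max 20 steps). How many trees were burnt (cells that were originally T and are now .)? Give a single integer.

Answer: 19

Derivation:
Step 1: +2 fires, +1 burnt (F count now 2)
Step 2: +4 fires, +2 burnt (F count now 4)
Step 3: +6 fires, +4 burnt (F count now 6)
Step 4: +4 fires, +6 burnt (F count now 4)
Step 5: +2 fires, +4 burnt (F count now 2)
Step 6: +1 fires, +2 burnt (F count now 1)
Step 7: +0 fires, +1 burnt (F count now 0)
Fire out after step 7
Initially T: 20, now '.': 29
Total burnt (originally-T cells now '.'): 19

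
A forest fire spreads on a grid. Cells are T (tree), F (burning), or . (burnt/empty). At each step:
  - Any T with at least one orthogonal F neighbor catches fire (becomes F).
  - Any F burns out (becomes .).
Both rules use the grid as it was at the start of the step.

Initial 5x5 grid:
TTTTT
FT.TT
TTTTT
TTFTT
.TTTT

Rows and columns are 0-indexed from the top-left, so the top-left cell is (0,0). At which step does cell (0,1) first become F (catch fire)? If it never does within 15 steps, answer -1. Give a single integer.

Step 1: cell (0,1)='T' (+7 fires, +2 burnt)
Step 2: cell (0,1)='F' (+7 fires, +7 burnt)
  -> target ignites at step 2
Step 3: cell (0,1)='.' (+4 fires, +7 burnt)
Step 4: cell (0,1)='.' (+2 fires, +4 burnt)
Step 5: cell (0,1)='.' (+1 fires, +2 burnt)
Step 6: cell (0,1)='.' (+0 fires, +1 burnt)
  fire out at step 6

2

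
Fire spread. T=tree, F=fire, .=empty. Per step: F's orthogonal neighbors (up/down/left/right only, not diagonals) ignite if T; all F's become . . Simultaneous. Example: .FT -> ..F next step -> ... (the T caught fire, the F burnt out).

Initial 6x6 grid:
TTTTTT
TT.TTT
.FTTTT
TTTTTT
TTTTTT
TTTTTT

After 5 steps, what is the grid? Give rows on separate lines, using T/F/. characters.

Step 1: 3 trees catch fire, 1 burn out
  TTTTTT
  TF.TTT
  ..FTTT
  TFTTTT
  TTTTTT
  TTTTTT
Step 2: 6 trees catch fire, 3 burn out
  TFTTTT
  F..TTT
  ...FTT
  F.FTTT
  TFTTTT
  TTTTTT
Step 3: 8 trees catch fire, 6 burn out
  F.FTTT
  ...FTT
  ....FT
  ...FTT
  F.FTTT
  TFTTTT
Step 4: 7 trees catch fire, 8 burn out
  ...FTT
  ....FT
  .....F
  ....FT
  ...FTT
  F.FTTT
Step 5: 5 trees catch fire, 7 burn out
  ....FT
  .....F
  ......
  .....F
  ....FT
  ...FTT

....FT
.....F
......
.....F
....FT
...FTT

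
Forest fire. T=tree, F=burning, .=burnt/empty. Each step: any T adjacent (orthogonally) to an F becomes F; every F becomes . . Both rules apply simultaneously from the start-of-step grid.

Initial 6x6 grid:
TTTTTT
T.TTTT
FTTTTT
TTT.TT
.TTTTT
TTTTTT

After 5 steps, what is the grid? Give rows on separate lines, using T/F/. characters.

Step 1: 3 trees catch fire, 1 burn out
  TTTTTT
  F.TTTT
  .FTTTT
  FTT.TT
  .TTTTT
  TTTTTT
Step 2: 3 trees catch fire, 3 burn out
  FTTTTT
  ..TTTT
  ..FTTT
  .FT.TT
  .TTTTT
  TTTTTT
Step 3: 5 trees catch fire, 3 burn out
  .FTTTT
  ..FTTT
  ...FTT
  ..F.TT
  .FTTTT
  TTTTTT
Step 4: 5 trees catch fire, 5 burn out
  ..FTTT
  ...FTT
  ....FT
  ....TT
  ..FTTT
  TFTTTT
Step 5: 7 trees catch fire, 5 burn out
  ...FTT
  ....FT
  .....F
  ....FT
  ...FTT
  F.FTTT

...FTT
....FT
.....F
....FT
...FTT
F.FTTT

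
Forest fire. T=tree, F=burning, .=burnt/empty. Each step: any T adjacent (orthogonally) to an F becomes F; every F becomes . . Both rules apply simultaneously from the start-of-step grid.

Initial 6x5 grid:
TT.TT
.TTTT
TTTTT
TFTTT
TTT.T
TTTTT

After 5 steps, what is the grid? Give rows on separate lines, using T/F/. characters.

Step 1: 4 trees catch fire, 1 burn out
  TT.TT
  .TTTT
  TFTTT
  F.FTT
  TFT.T
  TTTTT
Step 2: 7 trees catch fire, 4 burn out
  TT.TT
  .FTTT
  F.FTT
  ...FT
  F.F.T
  TFTTT
Step 3: 6 trees catch fire, 7 burn out
  TF.TT
  ..FTT
  ...FT
  ....F
  ....T
  F.FTT
Step 4: 5 trees catch fire, 6 burn out
  F..TT
  ...FT
  ....F
  .....
  ....F
  ...FT
Step 5: 3 trees catch fire, 5 burn out
  ...FT
  ....F
  .....
  .....
  .....
  ....F

...FT
....F
.....
.....
.....
....F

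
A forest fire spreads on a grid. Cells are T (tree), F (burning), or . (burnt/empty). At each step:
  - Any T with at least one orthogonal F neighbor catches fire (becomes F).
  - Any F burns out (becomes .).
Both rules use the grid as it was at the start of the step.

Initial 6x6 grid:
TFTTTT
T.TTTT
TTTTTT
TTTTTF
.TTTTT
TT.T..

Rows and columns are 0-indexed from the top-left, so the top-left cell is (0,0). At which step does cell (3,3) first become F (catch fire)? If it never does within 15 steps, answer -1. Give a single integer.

Step 1: cell (3,3)='T' (+5 fires, +2 burnt)
Step 2: cell (3,3)='F' (+7 fires, +5 burnt)
  -> target ignites at step 2
Step 3: cell (3,3)='.' (+9 fires, +7 burnt)
Step 4: cell (3,3)='.' (+5 fires, +9 burnt)
Step 5: cell (3,3)='.' (+1 fires, +5 burnt)
Step 6: cell (3,3)='.' (+1 fires, +1 burnt)
Step 7: cell (3,3)='.' (+1 fires, +1 burnt)
Step 8: cell (3,3)='.' (+0 fires, +1 burnt)
  fire out at step 8

2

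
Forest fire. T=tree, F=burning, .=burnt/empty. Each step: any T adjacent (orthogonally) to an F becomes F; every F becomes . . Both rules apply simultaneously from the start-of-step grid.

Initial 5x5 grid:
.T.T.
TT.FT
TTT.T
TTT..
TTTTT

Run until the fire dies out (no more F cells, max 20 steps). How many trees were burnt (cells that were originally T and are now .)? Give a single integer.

Step 1: +2 fires, +1 burnt (F count now 2)
Step 2: +1 fires, +2 burnt (F count now 1)
Step 3: +0 fires, +1 burnt (F count now 0)
Fire out after step 3
Initially T: 17, now '.': 11
Total burnt (originally-T cells now '.'): 3

Answer: 3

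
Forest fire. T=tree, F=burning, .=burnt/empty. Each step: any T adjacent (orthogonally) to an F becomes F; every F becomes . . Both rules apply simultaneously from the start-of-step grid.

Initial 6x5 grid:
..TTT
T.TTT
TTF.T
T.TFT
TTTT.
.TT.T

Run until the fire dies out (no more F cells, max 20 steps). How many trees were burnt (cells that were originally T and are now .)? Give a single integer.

Step 1: +5 fires, +2 burnt (F count now 5)
Step 2: +5 fires, +5 burnt (F count now 5)
Step 3: +6 fires, +5 burnt (F count now 6)
Step 4: +3 fires, +6 burnt (F count now 3)
Step 5: +0 fires, +3 burnt (F count now 0)
Fire out after step 5
Initially T: 20, now '.': 29
Total burnt (originally-T cells now '.'): 19

Answer: 19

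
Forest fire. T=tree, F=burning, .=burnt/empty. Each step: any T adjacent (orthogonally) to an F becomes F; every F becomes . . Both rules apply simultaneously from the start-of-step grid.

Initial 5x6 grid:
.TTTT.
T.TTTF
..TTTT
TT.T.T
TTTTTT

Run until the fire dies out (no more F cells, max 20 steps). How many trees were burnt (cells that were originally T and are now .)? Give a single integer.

Answer: 21

Derivation:
Step 1: +2 fires, +1 burnt (F count now 2)
Step 2: +4 fires, +2 burnt (F count now 4)
Step 3: +4 fires, +4 burnt (F count now 4)
Step 4: +4 fires, +4 burnt (F count now 4)
Step 5: +2 fires, +4 burnt (F count now 2)
Step 6: +1 fires, +2 burnt (F count now 1)
Step 7: +1 fires, +1 burnt (F count now 1)
Step 8: +2 fires, +1 burnt (F count now 2)
Step 9: +1 fires, +2 burnt (F count now 1)
Step 10: +0 fires, +1 burnt (F count now 0)
Fire out after step 10
Initially T: 22, now '.': 29
Total burnt (originally-T cells now '.'): 21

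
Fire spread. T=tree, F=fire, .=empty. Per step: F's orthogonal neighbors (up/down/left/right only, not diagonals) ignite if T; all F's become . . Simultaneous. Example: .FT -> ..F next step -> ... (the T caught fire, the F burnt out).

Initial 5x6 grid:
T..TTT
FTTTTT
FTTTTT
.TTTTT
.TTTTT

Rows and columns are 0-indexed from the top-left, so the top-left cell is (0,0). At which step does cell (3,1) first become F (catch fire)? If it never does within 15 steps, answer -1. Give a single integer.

Step 1: cell (3,1)='T' (+3 fires, +2 burnt)
Step 2: cell (3,1)='F' (+3 fires, +3 burnt)
  -> target ignites at step 2
Step 3: cell (3,1)='.' (+4 fires, +3 burnt)
Step 4: cell (3,1)='.' (+5 fires, +4 burnt)
Step 5: cell (3,1)='.' (+5 fires, +5 burnt)
Step 6: cell (3,1)='.' (+3 fires, +5 burnt)
Step 7: cell (3,1)='.' (+1 fires, +3 burnt)
Step 8: cell (3,1)='.' (+0 fires, +1 burnt)
  fire out at step 8

2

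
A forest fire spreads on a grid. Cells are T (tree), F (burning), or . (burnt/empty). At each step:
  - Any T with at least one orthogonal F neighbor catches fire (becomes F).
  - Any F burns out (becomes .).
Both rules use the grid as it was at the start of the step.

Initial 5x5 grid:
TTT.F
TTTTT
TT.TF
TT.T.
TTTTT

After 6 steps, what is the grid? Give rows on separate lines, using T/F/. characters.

Step 1: 2 trees catch fire, 2 burn out
  TTT..
  TTTTF
  TT.F.
  TT.T.
  TTTTT
Step 2: 2 trees catch fire, 2 burn out
  TTT..
  TTTF.
  TT...
  TT.F.
  TTTTT
Step 3: 2 trees catch fire, 2 burn out
  TTT..
  TTF..
  TT...
  TT...
  TTTFT
Step 4: 4 trees catch fire, 2 burn out
  TTF..
  TF...
  TT...
  TT...
  TTF.F
Step 5: 4 trees catch fire, 4 burn out
  TF...
  F....
  TF...
  TT...
  TF...
Step 6: 4 trees catch fire, 4 burn out
  F....
  .....
  F....
  TF...
  F....

F....
.....
F....
TF...
F....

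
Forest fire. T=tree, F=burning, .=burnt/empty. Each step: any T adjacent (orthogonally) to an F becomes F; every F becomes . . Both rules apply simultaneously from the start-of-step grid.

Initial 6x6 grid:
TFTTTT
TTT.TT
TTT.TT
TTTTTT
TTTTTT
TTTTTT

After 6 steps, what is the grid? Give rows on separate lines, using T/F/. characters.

Step 1: 3 trees catch fire, 1 burn out
  F.FTTT
  TFT.TT
  TTT.TT
  TTTTTT
  TTTTTT
  TTTTTT
Step 2: 4 trees catch fire, 3 burn out
  ...FTT
  F.F.TT
  TFT.TT
  TTTTTT
  TTTTTT
  TTTTTT
Step 3: 4 trees catch fire, 4 burn out
  ....FT
  ....TT
  F.F.TT
  TFTTTT
  TTTTTT
  TTTTTT
Step 4: 5 trees catch fire, 4 burn out
  .....F
  ....FT
  ....TT
  F.FTTT
  TFTTTT
  TTTTTT
Step 5: 6 trees catch fire, 5 burn out
  ......
  .....F
  ....FT
  ...FTT
  F.FTTT
  TFTTTT
Step 6: 5 trees catch fire, 6 burn out
  ......
  ......
  .....F
  ....FT
  ...FTT
  F.FTTT

......
......
.....F
....FT
...FTT
F.FTTT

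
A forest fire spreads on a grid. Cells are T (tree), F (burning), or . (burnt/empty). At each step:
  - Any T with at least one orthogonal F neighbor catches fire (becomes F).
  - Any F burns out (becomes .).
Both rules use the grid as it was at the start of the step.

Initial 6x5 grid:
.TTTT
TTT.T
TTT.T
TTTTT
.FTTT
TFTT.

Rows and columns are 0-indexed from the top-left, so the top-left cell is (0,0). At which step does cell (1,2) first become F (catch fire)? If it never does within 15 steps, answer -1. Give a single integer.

Step 1: cell (1,2)='T' (+4 fires, +2 burnt)
Step 2: cell (1,2)='T' (+5 fires, +4 burnt)
Step 3: cell (1,2)='T' (+5 fires, +5 burnt)
Step 4: cell (1,2)='F' (+4 fires, +5 burnt)
  -> target ignites at step 4
Step 5: cell (1,2)='.' (+2 fires, +4 burnt)
Step 6: cell (1,2)='.' (+2 fires, +2 burnt)
Step 7: cell (1,2)='.' (+1 fires, +2 burnt)
Step 8: cell (1,2)='.' (+0 fires, +1 burnt)
  fire out at step 8

4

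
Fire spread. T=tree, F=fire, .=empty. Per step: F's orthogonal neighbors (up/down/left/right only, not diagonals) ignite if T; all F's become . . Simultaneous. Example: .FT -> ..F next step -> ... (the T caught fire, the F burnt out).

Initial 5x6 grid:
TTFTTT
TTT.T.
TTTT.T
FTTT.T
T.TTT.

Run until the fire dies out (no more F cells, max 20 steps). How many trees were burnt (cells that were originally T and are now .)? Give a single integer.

Step 1: +6 fires, +2 burnt (F count now 6)
Step 2: +7 fires, +6 burnt (F count now 7)
Step 3: +5 fires, +7 burnt (F count now 5)
Step 4: +1 fires, +5 burnt (F count now 1)
Step 5: +1 fires, +1 burnt (F count now 1)
Step 6: +0 fires, +1 burnt (F count now 0)
Fire out after step 6
Initially T: 22, now '.': 28
Total burnt (originally-T cells now '.'): 20

Answer: 20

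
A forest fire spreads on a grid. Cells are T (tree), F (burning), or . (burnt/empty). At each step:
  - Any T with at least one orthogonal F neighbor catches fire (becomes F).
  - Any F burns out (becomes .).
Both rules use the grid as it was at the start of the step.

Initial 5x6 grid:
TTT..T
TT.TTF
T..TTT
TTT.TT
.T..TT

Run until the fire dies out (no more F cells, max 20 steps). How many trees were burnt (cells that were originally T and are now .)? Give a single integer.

Answer: 10

Derivation:
Step 1: +3 fires, +1 burnt (F count now 3)
Step 2: +3 fires, +3 burnt (F count now 3)
Step 3: +3 fires, +3 burnt (F count now 3)
Step 4: +1 fires, +3 burnt (F count now 1)
Step 5: +0 fires, +1 burnt (F count now 0)
Fire out after step 5
Initially T: 20, now '.': 20
Total burnt (originally-T cells now '.'): 10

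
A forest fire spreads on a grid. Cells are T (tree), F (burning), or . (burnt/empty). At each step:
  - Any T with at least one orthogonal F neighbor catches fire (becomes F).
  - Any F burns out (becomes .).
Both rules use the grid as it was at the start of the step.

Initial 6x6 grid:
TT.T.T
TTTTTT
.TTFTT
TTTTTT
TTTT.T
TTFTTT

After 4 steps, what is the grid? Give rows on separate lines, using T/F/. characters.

Step 1: 7 trees catch fire, 2 burn out
  TT.T.T
  TTTFTT
  .TF.FT
  TTTFTT
  TTFT.T
  TF.FTT
Step 2: 11 trees catch fire, 7 burn out
  TT.F.T
  TTF.FT
  .F...F
  TTF.FT
  TF.F.T
  F...FT
Step 3: 6 trees catch fire, 11 burn out
  TT...T
  TF...F
  ......
  TF...F
  F....T
  .....F
Step 4: 5 trees catch fire, 6 burn out
  TF...F
  F.....
  ......
  F.....
  .....F
  ......

TF...F
F.....
......
F.....
.....F
......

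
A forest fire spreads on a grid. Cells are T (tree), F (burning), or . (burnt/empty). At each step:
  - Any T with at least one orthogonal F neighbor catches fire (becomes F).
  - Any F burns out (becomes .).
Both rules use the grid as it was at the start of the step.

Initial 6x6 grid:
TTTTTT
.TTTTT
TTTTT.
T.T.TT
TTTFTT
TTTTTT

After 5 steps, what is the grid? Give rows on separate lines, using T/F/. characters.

Step 1: 3 trees catch fire, 1 burn out
  TTTTTT
  .TTTTT
  TTTTT.
  T.T.TT
  TTF.FT
  TTTFTT
Step 2: 6 trees catch fire, 3 burn out
  TTTTTT
  .TTTTT
  TTTTT.
  T.F.FT
  TF...F
  TTF.FT
Step 3: 6 trees catch fire, 6 burn out
  TTTTTT
  .TTTTT
  TTFTF.
  T....F
  F.....
  TF...F
Step 4: 6 trees catch fire, 6 burn out
  TTTTTT
  .TFTFT
  TF.F..
  F.....
  ......
  F.....
Step 5: 6 trees catch fire, 6 burn out
  TTFTFT
  .F.F.F
  F.....
  ......
  ......
  ......

TTFTFT
.F.F.F
F.....
......
......
......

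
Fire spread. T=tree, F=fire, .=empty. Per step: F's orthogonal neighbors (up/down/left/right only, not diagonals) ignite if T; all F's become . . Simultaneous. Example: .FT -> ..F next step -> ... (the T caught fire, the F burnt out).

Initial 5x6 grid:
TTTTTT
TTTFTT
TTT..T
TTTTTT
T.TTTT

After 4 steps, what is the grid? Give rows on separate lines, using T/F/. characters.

Step 1: 3 trees catch fire, 1 burn out
  TTTFTT
  TTF.FT
  TTT..T
  TTTTTT
  T.TTTT
Step 2: 5 trees catch fire, 3 burn out
  TTF.FT
  TF...F
  TTF..T
  TTTTTT
  T.TTTT
Step 3: 6 trees catch fire, 5 burn out
  TF...F
  F.....
  TF...F
  TTFTTT
  T.TTTT
Step 4: 6 trees catch fire, 6 burn out
  F.....
  ......
  F.....
  TF.FTF
  T.FTTT

F.....
......
F.....
TF.FTF
T.FTTT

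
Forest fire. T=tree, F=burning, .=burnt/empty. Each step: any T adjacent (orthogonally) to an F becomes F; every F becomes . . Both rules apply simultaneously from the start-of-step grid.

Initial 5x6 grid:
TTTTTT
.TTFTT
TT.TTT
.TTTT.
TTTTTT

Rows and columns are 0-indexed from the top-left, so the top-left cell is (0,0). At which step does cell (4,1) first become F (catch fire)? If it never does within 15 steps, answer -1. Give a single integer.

Step 1: cell (4,1)='T' (+4 fires, +1 burnt)
Step 2: cell (4,1)='T' (+6 fires, +4 burnt)
Step 3: cell (4,1)='T' (+7 fires, +6 burnt)
Step 4: cell (4,1)='T' (+5 fires, +7 burnt)
Step 5: cell (4,1)='F' (+2 fires, +5 burnt)
  -> target ignites at step 5
Step 6: cell (4,1)='.' (+1 fires, +2 burnt)
Step 7: cell (4,1)='.' (+0 fires, +1 burnt)
  fire out at step 7

5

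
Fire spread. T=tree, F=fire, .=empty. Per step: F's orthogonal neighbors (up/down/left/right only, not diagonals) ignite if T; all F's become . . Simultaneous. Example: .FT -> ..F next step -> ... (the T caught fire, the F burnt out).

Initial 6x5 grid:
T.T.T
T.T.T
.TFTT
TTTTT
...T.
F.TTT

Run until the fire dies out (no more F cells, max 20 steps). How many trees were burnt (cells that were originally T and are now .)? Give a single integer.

Answer: 16

Derivation:
Step 1: +4 fires, +2 burnt (F count now 4)
Step 2: +4 fires, +4 burnt (F count now 4)
Step 3: +4 fires, +4 burnt (F count now 4)
Step 4: +2 fires, +4 burnt (F count now 2)
Step 5: +2 fires, +2 burnt (F count now 2)
Step 6: +0 fires, +2 burnt (F count now 0)
Fire out after step 6
Initially T: 18, now '.': 28
Total burnt (originally-T cells now '.'): 16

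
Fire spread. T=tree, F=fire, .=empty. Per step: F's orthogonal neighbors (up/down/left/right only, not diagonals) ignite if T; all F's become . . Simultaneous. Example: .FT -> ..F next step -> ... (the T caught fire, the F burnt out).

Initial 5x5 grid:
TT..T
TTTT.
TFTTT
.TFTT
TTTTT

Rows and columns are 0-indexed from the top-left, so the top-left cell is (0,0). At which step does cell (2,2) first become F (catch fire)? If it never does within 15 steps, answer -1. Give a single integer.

Step 1: cell (2,2)='F' (+6 fires, +2 burnt)
  -> target ignites at step 1
Step 2: cell (2,2)='.' (+7 fires, +6 burnt)
Step 3: cell (2,2)='.' (+5 fires, +7 burnt)
Step 4: cell (2,2)='.' (+0 fires, +5 burnt)
  fire out at step 4

1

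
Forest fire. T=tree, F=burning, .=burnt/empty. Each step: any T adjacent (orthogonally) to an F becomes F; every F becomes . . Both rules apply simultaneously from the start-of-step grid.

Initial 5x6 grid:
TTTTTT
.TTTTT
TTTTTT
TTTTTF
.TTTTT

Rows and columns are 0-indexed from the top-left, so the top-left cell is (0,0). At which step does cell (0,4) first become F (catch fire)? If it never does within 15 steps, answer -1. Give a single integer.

Step 1: cell (0,4)='T' (+3 fires, +1 burnt)
Step 2: cell (0,4)='T' (+4 fires, +3 burnt)
Step 3: cell (0,4)='T' (+5 fires, +4 burnt)
Step 4: cell (0,4)='F' (+5 fires, +5 burnt)
  -> target ignites at step 4
Step 5: cell (0,4)='.' (+5 fires, +5 burnt)
Step 6: cell (0,4)='.' (+3 fires, +5 burnt)
Step 7: cell (0,4)='.' (+1 fires, +3 burnt)
Step 8: cell (0,4)='.' (+1 fires, +1 burnt)
Step 9: cell (0,4)='.' (+0 fires, +1 burnt)
  fire out at step 9

4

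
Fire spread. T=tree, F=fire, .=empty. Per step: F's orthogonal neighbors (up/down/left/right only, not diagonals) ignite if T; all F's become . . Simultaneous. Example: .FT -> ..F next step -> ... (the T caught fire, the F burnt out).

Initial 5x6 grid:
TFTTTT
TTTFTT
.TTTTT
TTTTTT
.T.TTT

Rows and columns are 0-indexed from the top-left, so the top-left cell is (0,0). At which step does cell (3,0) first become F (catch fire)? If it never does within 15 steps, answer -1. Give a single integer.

Step 1: cell (3,0)='T' (+7 fires, +2 burnt)
Step 2: cell (3,0)='T' (+7 fires, +7 burnt)
Step 3: cell (3,0)='T' (+6 fires, +7 burnt)
Step 4: cell (3,0)='F' (+4 fires, +6 burnt)
  -> target ignites at step 4
Step 5: cell (3,0)='.' (+1 fires, +4 burnt)
Step 6: cell (3,0)='.' (+0 fires, +1 burnt)
  fire out at step 6

4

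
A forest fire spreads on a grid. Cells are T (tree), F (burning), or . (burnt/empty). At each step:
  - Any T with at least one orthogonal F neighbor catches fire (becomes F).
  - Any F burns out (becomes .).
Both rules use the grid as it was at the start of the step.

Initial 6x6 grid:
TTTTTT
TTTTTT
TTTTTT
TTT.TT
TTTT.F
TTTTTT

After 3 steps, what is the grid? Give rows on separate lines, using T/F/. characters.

Step 1: 2 trees catch fire, 1 burn out
  TTTTTT
  TTTTTT
  TTTTTT
  TTT.TF
  TTTT..
  TTTTTF
Step 2: 3 trees catch fire, 2 burn out
  TTTTTT
  TTTTTT
  TTTTTF
  TTT.F.
  TTTT..
  TTTTF.
Step 3: 3 trees catch fire, 3 burn out
  TTTTTT
  TTTTTF
  TTTTF.
  TTT...
  TTTT..
  TTTF..

TTTTTT
TTTTTF
TTTTF.
TTT...
TTTT..
TTTF..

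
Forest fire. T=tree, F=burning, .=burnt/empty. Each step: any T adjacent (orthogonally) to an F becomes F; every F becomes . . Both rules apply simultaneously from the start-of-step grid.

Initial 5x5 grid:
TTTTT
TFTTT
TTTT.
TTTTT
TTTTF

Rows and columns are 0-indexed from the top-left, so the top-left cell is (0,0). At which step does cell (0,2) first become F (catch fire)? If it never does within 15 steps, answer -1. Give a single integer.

Step 1: cell (0,2)='T' (+6 fires, +2 burnt)
Step 2: cell (0,2)='F' (+8 fires, +6 burnt)
  -> target ignites at step 2
Step 3: cell (0,2)='.' (+6 fires, +8 burnt)
Step 4: cell (0,2)='.' (+2 fires, +6 burnt)
Step 5: cell (0,2)='.' (+0 fires, +2 burnt)
  fire out at step 5

2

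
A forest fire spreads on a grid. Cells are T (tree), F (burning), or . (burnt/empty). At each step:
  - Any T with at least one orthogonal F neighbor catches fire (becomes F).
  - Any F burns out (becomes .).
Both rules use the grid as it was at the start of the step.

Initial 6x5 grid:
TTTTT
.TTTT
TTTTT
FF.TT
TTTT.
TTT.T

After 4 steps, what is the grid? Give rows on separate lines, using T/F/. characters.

Step 1: 4 trees catch fire, 2 burn out
  TTTTT
  .TTTT
  FFTTT
  ...TT
  FFTT.
  TTT.T
Step 2: 5 trees catch fire, 4 burn out
  TTTTT
  .FTTT
  ..FTT
  ...TT
  ..FT.
  FFT.T
Step 3: 5 trees catch fire, 5 burn out
  TFTTT
  ..FTT
  ...FT
  ...TT
  ...F.
  ..F.T
Step 4: 5 trees catch fire, 5 burn out
  F.FTT
  ...FT
  ....F
  ...FT
  .....
  ....T

F.FTT
...FT
....F
...FT
.....
....T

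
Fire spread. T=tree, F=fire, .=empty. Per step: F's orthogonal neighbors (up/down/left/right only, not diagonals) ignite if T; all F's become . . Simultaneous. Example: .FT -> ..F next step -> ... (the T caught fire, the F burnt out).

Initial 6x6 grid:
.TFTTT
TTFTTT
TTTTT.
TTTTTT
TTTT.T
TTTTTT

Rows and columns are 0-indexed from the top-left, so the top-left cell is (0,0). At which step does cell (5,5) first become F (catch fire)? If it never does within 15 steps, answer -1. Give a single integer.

Step 1: cell (5,5)='T' (+5 fires, +2 burnt)
Step 2: cell (5,5)='T' (+6 fires, +5 burnt)
Step 3: cell (5,5)='T' (+7 fires, +6 burnt)
Step 4: cell (5,5)='T' (+5 fires, +7 burnt)
Step 5: cell (5,5)='T' (+4 fires, +5 burnt)
Step 6: cell (5,5)='T' (+3 fires, +4 burnt)
Step 7: cell (5,5)='F' (+1 fires, +3 burnt)
  -> target ignites at step 7
Step 8: cell (5,5)='.' (+0 fires, +1 burnt)
  fire out at step 8

7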